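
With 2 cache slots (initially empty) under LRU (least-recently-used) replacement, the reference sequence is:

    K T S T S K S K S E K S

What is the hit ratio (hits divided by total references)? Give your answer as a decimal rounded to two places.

0.42

K → miss, frames {K}
T → miss, frames {K,T}
S → miss, evict K, frames {T,S}
T → hit
S → hit
K → miss, evict T, frames {S,K}
S → hit
K → hit
S → hit
E → miss, evict K, frames {S,E}
K → miss, evict S, frames {E,K}
S → miss, evict E, frames {K,S}
Hits: 5 of 12 references → 5/12 = 0.4167.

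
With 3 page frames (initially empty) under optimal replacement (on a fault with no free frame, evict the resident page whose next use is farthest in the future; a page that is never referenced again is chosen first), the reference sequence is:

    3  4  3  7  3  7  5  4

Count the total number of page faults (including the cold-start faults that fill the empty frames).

4

3: miss, frames [3]
4: miss, frames [3, 4]
3: hit
7: miss, frames [3, 4, 7]
3: hit
7: hit
5: miss, evict 7, frames [3, 4, 5]
4: hit
Page faults: 4.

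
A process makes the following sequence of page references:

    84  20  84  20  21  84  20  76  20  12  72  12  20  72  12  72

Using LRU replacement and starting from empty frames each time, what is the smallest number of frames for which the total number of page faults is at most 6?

f=1: 16 faults
f=2: 11 faults
f=3: 6 faults
f=4: 6 faults
f=5: 6 faults
f=6: 6 faults
Smallest f with faults ≤ 6 is 3.

3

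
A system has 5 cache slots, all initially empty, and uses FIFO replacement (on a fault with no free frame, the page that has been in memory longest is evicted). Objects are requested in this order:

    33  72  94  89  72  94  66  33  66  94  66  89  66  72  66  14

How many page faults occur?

6

33 → fault, frames [33]
72 → fault, frames [33, 72]
94 → fault, frames [33, 72, 94]
89 → fault, frames [33, 72, 94, 89]
72 → hit
94 → hit
66 → fault, frames [33, 72, 94, 89, 66]
33 → hit
66 → hit
94 → hit
66 → hit
89 → hit
66 → hit
72 → hit
66 → hit
14 → fault, evict 33, frames [72, 94, 89, 66, 14]
Page faults: 6.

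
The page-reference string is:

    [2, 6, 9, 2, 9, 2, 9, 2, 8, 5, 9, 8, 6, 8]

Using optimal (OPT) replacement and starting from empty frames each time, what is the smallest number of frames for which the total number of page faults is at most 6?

3

f=1: 14 faults
f=2: 7 faults
f=3: 6 faults
f=4: 5 faults
f=5: 5 faults
Smallest f with faults ≤ 6 is 3.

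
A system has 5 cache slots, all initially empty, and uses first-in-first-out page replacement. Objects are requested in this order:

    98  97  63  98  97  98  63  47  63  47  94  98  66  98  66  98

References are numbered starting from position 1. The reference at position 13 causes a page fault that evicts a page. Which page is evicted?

pos 1: 98 -> miss, frames {98}
pos 2: 97 -> miss, frames {98,97}
pos 3: 63 -> miss, frames {98,97,63}
pos 4: 98 -> hit
pos 5: 97 -> hit
pos 6: 98 -> hit
pos 7: 63 -> hit
pos 8: 47 -> miss, frames {98,97,63,47}
pos 9: 63 -> hit
pos 10: 47 -> hit
pos 11: 94 -> miss, frames {98,97,63,47,94}
pos 12: 98 -> hit
pos 13: 66 -> miss, evict 98, frames {97,63,47,94,66}
At position 13, page 98 is evicted.

98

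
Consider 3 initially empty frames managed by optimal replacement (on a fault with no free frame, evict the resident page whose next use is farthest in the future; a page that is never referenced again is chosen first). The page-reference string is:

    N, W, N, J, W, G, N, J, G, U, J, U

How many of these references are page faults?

N: miss, frames {N}
W: miss, frames {N,W}
N: hit
J: miss, frames {N,W,J}
W: hit
G: miss, evict W, frames {N,J,G}
N: hit
J: hit
G: hit
U: miss, evict G, frames {N,J,U}
J: hit
U: hit
Page faults: 5.

5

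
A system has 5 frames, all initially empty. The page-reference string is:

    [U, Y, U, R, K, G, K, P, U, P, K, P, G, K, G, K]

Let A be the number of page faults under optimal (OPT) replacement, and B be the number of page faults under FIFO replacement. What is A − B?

Under OPT: F F . F F F . F . . . . . . . . → 6 faults.
Under FIFO: F F . F F F . F F . . . . . . . → 7 faults.
A − B = 6 − 7 = -1.

-1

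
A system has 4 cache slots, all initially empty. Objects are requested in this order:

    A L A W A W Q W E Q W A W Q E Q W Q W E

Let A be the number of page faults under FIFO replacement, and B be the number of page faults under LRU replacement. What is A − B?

1

Under FIFO: F F . F . . F . F . . F . . . . . . . . → 6 faults.
Under LRU: F F . F . . F . F . . . . . . . . . . . → 5 faults.
A − B = 6 − 5 = 1.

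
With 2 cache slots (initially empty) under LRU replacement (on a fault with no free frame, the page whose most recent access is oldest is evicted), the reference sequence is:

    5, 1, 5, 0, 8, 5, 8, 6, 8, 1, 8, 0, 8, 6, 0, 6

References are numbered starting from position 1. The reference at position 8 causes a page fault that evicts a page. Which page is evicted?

pos 1: 5 → miss, frames {5}
pos 2: 1 → miss, frames {5,1}
pos 3: 5 → hit
pos 4: 0 → miss, evict 1, frames {5,0}
pos 5: 8 → miss, evict 5, frames {0,8}
pos 6: 5 → miss, evict 0, frames {8,5}
pos 7: 8 → hit
pos 8: 6 → miss, evict 5, frames {8,6}
At position 8, page 5 is evicted.

5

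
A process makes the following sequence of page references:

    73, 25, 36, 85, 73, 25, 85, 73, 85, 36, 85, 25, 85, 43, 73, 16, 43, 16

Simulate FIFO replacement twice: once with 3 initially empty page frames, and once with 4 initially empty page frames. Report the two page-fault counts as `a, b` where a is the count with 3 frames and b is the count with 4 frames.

11, 7

3 frames: F F F F F F . . . F F . . F F F . . → 11 faults.
4 frames: F F F F . . . . . . . . . F F F . . → 7 faults.
7 < 11: adding a frame reduced faults, as is typical.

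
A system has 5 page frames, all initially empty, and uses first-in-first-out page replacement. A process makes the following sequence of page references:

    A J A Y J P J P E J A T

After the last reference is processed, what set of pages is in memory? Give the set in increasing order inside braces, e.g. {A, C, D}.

A -> fault, frames (A)
J -> fault, frames (A J)
A -> hit
Y -> fault, frames (A J Y)
J -> hit
P -> fault, frames (A J Y P)
J -> hit
P -> hit
E -> fault, frames (A J Y P E)
J -> hit
A -> hit
T -> fault, evict A, frames (J Y P E T)

{E, J, P, T, Y}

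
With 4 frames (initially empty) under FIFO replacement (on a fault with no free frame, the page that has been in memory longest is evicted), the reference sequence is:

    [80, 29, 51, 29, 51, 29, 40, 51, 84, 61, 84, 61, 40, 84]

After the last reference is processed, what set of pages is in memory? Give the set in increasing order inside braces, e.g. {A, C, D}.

80 -> fault, frames (80)
29 -> fault, frames (80 29)
51 -> fault, frames (80 29 51)
29 -> hit
51 -> hit
29 -> hit
40 -> fault, frames (80 29 51 40)
51 -> hit
84 -> fault, evict 80, frames (29 51 40 84)
61 -> fault, evict 29, frames (51 40 84 61)
84 -> hit
61 -> hit
40 -> hit
84 -> hit

{40, 51, 61, 84}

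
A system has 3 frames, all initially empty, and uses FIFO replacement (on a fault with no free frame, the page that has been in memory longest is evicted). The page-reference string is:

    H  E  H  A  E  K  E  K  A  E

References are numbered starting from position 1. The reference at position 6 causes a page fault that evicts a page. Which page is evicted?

H

pos 1: H -> fault, frames {H}
pos 2: E -> fault, frames {H,E}
pos 3: H -> hit
pos 4: A -> fault, frames {H,E,A}
pos 5: E -> hit
pos 6: K -> fault, evict H, frames {E,A,K}
At position 6, page H is evicted.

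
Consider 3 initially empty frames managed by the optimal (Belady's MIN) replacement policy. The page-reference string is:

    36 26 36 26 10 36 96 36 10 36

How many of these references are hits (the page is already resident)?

6

36: fault, frames (36)
26: fault, frames (36 26)
36: hit
26: hit
10: fault, frames (36 26 10)
36: hit
96: fault, evict 26, frames (36 10 96)
36: hit
10: hit
36: hit
Hits: 6.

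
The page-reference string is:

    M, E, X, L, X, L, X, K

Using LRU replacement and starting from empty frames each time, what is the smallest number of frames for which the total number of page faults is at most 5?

f=1: 8 faults
f=2: 5 faults
f=3: 5 faults
f=4: 5 faults
f=5: 5 faults
Smallest f with faults ≤ 5 is 2.

2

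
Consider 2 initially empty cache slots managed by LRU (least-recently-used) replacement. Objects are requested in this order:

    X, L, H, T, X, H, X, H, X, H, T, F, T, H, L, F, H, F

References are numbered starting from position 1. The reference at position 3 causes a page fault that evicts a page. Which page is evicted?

pos 1: X: miss, frames {X}
pos 2: L: miss, frames {X,L}
pos 3: H: miss, evict X, frames {L,H}
At position 3, page X is evicted.

X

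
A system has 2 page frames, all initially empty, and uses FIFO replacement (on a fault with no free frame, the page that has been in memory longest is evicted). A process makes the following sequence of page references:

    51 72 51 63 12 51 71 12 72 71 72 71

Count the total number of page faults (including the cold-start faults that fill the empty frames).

51: fault, frames (51)
72: fault, frames (51 72)
51: hit
63: fault, evict 51, frames (72 63)
12: fault, evict 72, frames (63 12)
51: fault, evict 63, frames (12 51)
71: fault, evict 12, frames (51 71)
12: fault, evict 51, frames (71 12)
72: fault, evict 71, frames (12 72)
71: fault, evict 12, frames (72 71)
72: hit
71: hit
Page faults: 9.

9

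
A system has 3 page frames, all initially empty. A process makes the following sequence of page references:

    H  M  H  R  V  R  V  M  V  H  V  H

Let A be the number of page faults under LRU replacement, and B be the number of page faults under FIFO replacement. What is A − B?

1

Under LRU: F F . F F . . F . F . . → 6 faults.
Under FIFO: F F . F F . . . . F . . → 5 faults.
A − B = 6 − 5 = 1.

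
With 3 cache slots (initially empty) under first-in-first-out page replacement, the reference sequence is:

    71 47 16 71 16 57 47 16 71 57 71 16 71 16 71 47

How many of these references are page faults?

71 -> fault, frames [71]
47 -> fault, frames [71, 47]
16 -> fault, frames [71, 47, 16]
71 -> hit
16 -> hit
57 -> fault, evict 71, frames [47, 16, 57]
47 -> hit
16 -> hit
71 -> fault, evict 47, frames [16, 57, 71]
57 -> hit
71 -> hit
16 -> hit
71 -> hit
16 -> hit
71 -> hit
47 -> fault, evict 16, frames [57, 71, 47]
Page faults: 6.

6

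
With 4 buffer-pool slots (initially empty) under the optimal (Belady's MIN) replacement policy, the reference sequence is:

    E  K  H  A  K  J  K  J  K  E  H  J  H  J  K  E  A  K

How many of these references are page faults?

E: miss, frames (E)
K: miss, frames (E K)
H: miss, frames (E K H)
A: miss, frames (E K H A)
K: hit
J: miss, evict A, frames (E K H J)
K: hit
J: hit
K: hit
E: hit
H: hit
J: hit
H: hit
J: hit
K: hit
E: hit
A: miss, evict J, frames (E K H A)
K: hit
Page faults: 6.

6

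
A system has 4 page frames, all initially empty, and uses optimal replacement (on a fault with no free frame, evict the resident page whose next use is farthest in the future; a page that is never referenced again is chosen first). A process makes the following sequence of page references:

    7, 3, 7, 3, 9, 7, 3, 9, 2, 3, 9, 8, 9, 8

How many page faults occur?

5

7 → fault, frames [7]
3 → fault, frames [7, 3]
7 → hit
3 → hit
9 → fault, frames [7, 3, 9]
7 → hit
3 → hit
9 → hit
2 → fault, frames [7, 3, 9, 2]
3 → hit
9 → hit
8 → fault, evict 2, frames [7, 3, 9, 8]
9 → hit
8 → hit
Page faults: 5.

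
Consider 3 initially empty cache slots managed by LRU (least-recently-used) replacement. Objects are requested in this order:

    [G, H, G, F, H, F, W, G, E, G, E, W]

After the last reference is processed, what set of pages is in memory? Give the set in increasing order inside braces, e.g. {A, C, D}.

G: miss, frames [G]
H: miss, frames [G, H]
G: hit
F: miss, frames [H, G, F]
H: hit
F: hit
W: miss, evict G, frames [H, F, W]
G: miss, evict H, frames [F, W, G]
E: miss, evict F, frames [W, G, E]
G: hit
E: hit
W: hit

{E, G, W}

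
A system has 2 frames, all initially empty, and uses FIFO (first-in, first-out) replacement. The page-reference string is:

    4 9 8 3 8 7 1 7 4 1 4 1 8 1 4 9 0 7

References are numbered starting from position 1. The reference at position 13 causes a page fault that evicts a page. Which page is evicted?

pos 1: 4 -> miss, frames (4)
pos 2: 9 -> miss, frames (4 9)
pos 3: 8 -> miss, evict 4, frames (9 8)
pos 4: 3 -> miss, evict 9, frames (8 3)
pos 5: 8 -> hit
pos 6: 7 -> miss, evict 8, frames (3 7)
pos 7: 1 -> miss, evict 3, frames (7 1)
pos 8: 7 -> hit
pos 9: 4 -> miss, evict 7, frames (1 4)
pos 10: 1 -> hit
pos 11: 4 -> hit
pos 12: 1 -> hit
pos 13: 8 -> miss, evict 1, frames (4 8)
At position 13, page 1 is evicted.

1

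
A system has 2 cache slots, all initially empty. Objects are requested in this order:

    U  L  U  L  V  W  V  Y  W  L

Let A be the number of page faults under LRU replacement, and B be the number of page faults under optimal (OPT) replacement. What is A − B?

1

Under LRU: F F . . F F . F F F → 7 faults.
Under OPT: F F . . F F . F . F → 6 faults.
A − B = 7 − 6 = 1.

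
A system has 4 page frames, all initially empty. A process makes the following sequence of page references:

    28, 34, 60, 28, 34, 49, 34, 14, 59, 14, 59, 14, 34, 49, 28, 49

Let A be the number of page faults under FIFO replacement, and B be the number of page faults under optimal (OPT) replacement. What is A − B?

2

Under FIFO: F F F . . F . F F . . . F . F F → 9 faults.
Under OPT: F F F . . F . F F . . . . . F . → 7 faults.
A − B = 9 − 7 = 2.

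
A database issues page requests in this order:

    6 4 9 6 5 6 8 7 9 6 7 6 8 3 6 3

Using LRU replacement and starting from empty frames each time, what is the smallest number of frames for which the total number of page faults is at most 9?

4

f=1: 16 faults
f=2: 13 faults
f=3: 10 faults
f=4: 8 faults
f=5: 7 faults
f=6: 7 faults
f=7: 7 faults
Smallest f with faults ≤ 9 is 4.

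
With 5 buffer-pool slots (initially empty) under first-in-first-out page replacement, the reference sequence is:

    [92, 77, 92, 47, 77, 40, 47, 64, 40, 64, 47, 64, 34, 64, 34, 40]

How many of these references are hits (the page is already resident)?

92: fault, frames {92}
77: fault, frames {92,77}
92: hit
47: fault, frames {92,77,47}
77: hit
40: fault, frames {92,77,47,40}
47: hit
64: fault, frames {92,77,47,40,64}
40: hit
64: hit
47: hit
64: hit
34: fault, evict 92, frames {77,47,40,64,34}
64: hit
34: hit
40: hit
Hits: 10.

10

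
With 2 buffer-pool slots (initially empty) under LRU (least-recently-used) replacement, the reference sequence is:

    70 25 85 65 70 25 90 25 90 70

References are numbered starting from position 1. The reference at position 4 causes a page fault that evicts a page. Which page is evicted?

pos 1: 70 -> miss, frames {70}
pos 2: 25 -> miss, frames {70,25}
pos 3: 85 -> miss, evict 70, frames {25,85}
pos 4: 65 -> miss, evict 25, frames {85,65}
At position 4, page 25 is evicted.

25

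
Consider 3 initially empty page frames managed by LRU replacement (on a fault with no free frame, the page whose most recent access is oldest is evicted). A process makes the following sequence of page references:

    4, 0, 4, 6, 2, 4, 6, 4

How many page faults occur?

4

4: miss, frames (4)
0: miss, frames (4 0)
4: hit
6: miss, frames (0 4 6)
2: miss, evict 0, frames (4 6 2)
4: hit
6: hit
4: hit
Page faults: 4.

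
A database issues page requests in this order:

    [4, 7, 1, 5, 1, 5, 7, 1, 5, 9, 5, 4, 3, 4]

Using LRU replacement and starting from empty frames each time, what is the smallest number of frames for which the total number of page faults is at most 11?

2

f=1: 14 faults
f=2: 10 faults
f=3: 7 faults
f=4: 7 faults
f=5: 6 faults
f=6: 6 faults
Smallest f with faults ≤ 11 is 2.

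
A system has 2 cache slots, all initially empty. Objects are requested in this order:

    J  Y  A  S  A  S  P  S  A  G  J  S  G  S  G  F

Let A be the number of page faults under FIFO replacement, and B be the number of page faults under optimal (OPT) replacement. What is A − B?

Under FIFO: F F F F . . F . F F F F F . . F → 11 faults.
Under OPT: F F F F . . F . F F F . F . . F → 10 faults.
A − B = 11 − 10 = 1.

1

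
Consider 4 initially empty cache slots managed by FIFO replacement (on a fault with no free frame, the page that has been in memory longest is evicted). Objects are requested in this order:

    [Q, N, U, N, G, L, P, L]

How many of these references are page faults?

6

Q -> fault, frames [Q]
N -> fault, frames [Q, N]
U -> fault, frames [Q, N, U]
N -> hit
G -> fault, frames [Q, N, U, G]
L -> fault, evict Q, frames [N, U, G, L]
P -> fault, evict N, frames [U, G, L, P]
L -> hit
Page faults: 6.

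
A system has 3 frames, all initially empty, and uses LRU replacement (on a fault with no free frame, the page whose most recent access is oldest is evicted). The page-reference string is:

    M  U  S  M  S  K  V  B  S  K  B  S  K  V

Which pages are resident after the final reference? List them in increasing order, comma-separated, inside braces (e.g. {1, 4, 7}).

M: fault, frames {M}
U: fault, frames {M,U}
S: fault, frames {M,U,S}
M: hit
S: hit
K: fault, evict U, frames {M,S,K}
V: fault, evict M, frames {S,K,V}
B: fault, evict S, frames {K,V,B}
S: fault, evict K, frames {V,B,S}
K: fault, evict V, frames {B,S,K}
B: hit
S: hit
K: hit
V: fault, evict B, frames {S,K,V}

{K, S, V}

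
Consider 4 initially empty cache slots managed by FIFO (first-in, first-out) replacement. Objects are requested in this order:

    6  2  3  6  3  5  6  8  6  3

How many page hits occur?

6 -> miss, frames (6)
2 -> miss, frames (6 2)
3 -> miss, frames (6 2 3)
6 -> hit
3 -> hit
5 -> miss, frames (6 2 3 5)
6 -> hit
8 -> miss, evict 6, frames (2 3 5 8)
6 -> miss, evict 2, frames (3 5 8 6)
3 -> hit
Hits: 4.

4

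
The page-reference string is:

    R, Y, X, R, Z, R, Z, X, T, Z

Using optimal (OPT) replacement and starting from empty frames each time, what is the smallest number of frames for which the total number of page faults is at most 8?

2

f=1: 10 faults
f=2: 6 faults
f=3: 5 faults
f=4: 5 faults
f=5: 5 faults
Smallest f with faults ≤ 8 is 2.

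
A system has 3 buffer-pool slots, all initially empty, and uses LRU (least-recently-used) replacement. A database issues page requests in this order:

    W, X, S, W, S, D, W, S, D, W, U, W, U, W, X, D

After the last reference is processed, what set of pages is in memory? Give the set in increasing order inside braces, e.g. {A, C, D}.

W: miss, frames {W}
X: miss, frames {W,X}
S: miss, frames {W,X,S}
W: hit
S: hit
D: miss, evict X, frames {W,S,D}
W: hit
S: hit
D: hit
W: hit
U: miss, evict S, frames {D,W,U}
W: hit
U: hit
W: hit
X: miss, evict D, frames {U,W,X}
D: miss, evict U, frames {W,X,D}

{D, W, X}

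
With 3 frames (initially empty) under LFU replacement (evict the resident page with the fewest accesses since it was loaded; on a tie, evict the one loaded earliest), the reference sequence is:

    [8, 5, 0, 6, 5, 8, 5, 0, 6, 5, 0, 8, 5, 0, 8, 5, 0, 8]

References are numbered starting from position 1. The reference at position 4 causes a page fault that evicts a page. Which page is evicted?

pos 1: 8 → miss, frames [8]
pos 2: 5 → miss, frames [8, 5]
pos 3: 0 → miss, frames [8, 5, 0]
pos 4: 6 → miss, evict 8, frames [5, 0, 6]
At position 4, page 8 is evicted.

8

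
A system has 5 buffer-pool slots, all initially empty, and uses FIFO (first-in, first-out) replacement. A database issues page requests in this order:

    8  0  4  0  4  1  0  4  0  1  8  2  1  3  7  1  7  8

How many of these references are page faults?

8

8 -> fault, frames (8)
0 -> fault, frames (8 0)
4 -> fault, frames (8 0 4)
0 -> hit
4 -> hit
1 -> fault, frames (8 0 4 1)
0 -> hit
4 -> hit
0 -> hit
1 -> hit
8 -> hit
2 -> fault, frames (8 0 4 1 2)
1 -> hit
3 -> fault, evict 8, frames (0 4 1 2 3)
7 -> fault, evict 0, frames (4 1 2 3 7)
1 -> hit
7 -> hit
8 -> fault, evict 4, frames (1 2 3 7 8)
Page faults: 8.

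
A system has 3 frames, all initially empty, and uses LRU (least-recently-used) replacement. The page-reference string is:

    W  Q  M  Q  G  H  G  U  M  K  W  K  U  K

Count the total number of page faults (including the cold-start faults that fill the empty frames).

10

W -> fault, frames [W]
Q -> fault, frames [W, Q]
M -> fault, frames [W, Q, M]
Q -> hit
G -> fault, evict W, frames [M, Q, G]
H -> fault, evict M, frames [Q, G, H]
G -> hit
U -> fault, evict Q, frames [H, G, U]
M -> fault, evict H, frames [G, U, M]
K -> fault, evict G, frames [U, M, K]
W -> fault, evict U, frames [M, K, W]
K -> hit
U -> fault, evict M, frames [W, K, U]
K -> hit
Page faults: 10.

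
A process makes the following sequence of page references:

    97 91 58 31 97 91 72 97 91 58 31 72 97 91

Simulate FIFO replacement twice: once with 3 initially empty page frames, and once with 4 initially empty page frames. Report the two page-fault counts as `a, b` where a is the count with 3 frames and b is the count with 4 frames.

11, 12

3 frames: F F F F F F F . . F F . F F → 11 faults.
4 frames: F F F F . . F F F F F F F F → 12 faults.
12 > 11: adding a frame increased faults — Belady's anomaly.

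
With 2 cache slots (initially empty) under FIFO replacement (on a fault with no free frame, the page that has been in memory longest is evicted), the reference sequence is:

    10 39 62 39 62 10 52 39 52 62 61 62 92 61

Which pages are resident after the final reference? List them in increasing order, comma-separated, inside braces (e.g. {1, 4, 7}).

{61, 92}

10: miss, frames [10]
39: miss, frames [10, 39]
62: miss, evict 10, frames [39, 62]
39: hit
62: hit
10: miss, evict 39, frames [62, 10]
52: miss, evict 62, frames [10, 52]
39: miss, evict 10, frames [52, 39]
52: hit
62: miss, evict 52, frames [39, 62]
61: miss, evict 39, frames [62, 61]
62: hit
92: miss, evict 62, frames [61, 92]
61: hit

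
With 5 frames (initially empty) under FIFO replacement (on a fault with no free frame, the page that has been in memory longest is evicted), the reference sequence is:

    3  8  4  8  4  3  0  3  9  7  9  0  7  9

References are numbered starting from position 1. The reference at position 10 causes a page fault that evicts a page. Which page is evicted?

3

pos 1: 3: miss, frames {3}
pos 2: 8: miss, frames {3,8}
pos 3: 4: miss, frames {3,8,4}
pos 4: 8: hit
pos 5: 4: hit
pos 6: 3: hit
pos 7: 0: miss, frames {3,8,4,0}
pos 8: 3: hit
pos 9: 9: miss, frames {3,8,4,0,9}
pos 10: 7: miss, evict 3, frames {8,4,0,9,7}
At position 10, page 3 is evicted.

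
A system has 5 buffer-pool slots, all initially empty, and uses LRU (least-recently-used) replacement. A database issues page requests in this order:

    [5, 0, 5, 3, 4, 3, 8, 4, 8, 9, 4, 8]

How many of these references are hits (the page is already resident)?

6

5: fault, frames {5}
0: fault, frames {5,0}
5: hit
3: fault, frames {0,5,3}
4: fault, frames {0,5,3,4}
3: hit
8: fault, frames {0,5,4,3,8}
4: hit
8: hit
9: fault, evict 0, frames {5,3,4,8,9}
4: hit
8: hit
Hits: 6.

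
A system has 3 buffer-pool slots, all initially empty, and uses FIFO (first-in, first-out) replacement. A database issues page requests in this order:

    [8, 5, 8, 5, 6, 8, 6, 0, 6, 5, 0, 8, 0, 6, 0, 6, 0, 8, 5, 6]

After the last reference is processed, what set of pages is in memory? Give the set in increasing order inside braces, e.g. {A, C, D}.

{5, 6, 8}

8 → fault, frames (8)
5 → fault, frames (8 5)
8 → hit
5 → hit
6 → fault, frames (8 5 6)
8 → hit
6 → hit
0 → fault, evict 8, frames (5 6 0)
6 → hit
5 → hit
0 → hit
8 → fault, evict 5, frames (6 0 8)
0 → hit
6 → hit
0 → hit
6 → hit
0 → hit
8 → hit
5 → fault, evict 6, frames (0 8 5)
6 → fault, evict 0, frames (8 5 6)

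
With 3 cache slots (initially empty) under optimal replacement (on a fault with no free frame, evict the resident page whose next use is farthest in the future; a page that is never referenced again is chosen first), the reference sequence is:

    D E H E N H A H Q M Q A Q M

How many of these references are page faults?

7

D: fault, frames (D)
E: fault, frames (D E)
H: fault, frames (D E H)
E: hit
N: fault, evict E, frames (D H N)
H: hit
A: fault, evict N, frames (D H A)
H: hit
Q: fault, evict H, frames (D A Q)
M: fault, evict D, frames (A Q M)
Q: hit
A: hit
Q: hit
M: hit
Page faults: 7.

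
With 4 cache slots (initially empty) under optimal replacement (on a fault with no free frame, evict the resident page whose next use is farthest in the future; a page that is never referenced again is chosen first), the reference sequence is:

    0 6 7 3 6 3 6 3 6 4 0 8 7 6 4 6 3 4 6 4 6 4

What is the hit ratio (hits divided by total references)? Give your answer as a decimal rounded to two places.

0 → fault, frames [0]
6 → fault, frames [0, 6]
7 → fault, frames [0, 6, 7]
3 → fault, frames [0, 6, 7, 3]
6 → hit
3 → hit
6 → hit
3 → hit
6 → hit
4 → fault, evict 3, frames [0, 6, 7, 4]
0 → hit
8 → fault, evict 0, frames [6, 7, 4, 8]
7 → hit
6 → hit
4 → hit
6 → hit
3 → fault, evict 8, frames [6, 7, 4, 3]
4 → hit
6 → hit
4 → hit
6 → hit
4 → hit
Hits: 15 of 22 references → 15/22 = 0.6818.

0.68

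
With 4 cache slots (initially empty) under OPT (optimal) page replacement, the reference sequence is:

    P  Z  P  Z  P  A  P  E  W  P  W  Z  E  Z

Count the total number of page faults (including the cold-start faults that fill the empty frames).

5

P: fault, frames (P)
Z: fault, frames (P Z)
P: hit
Z: hit
P: hit
A: fault, frames (P Z A)
P: hit
E: fault, frames (P Z A E)
W: fault, evict A, frames (P Z E W)
P: hit
W: hit
Z: hit
E: hit
Z: hit
Page faults: 5.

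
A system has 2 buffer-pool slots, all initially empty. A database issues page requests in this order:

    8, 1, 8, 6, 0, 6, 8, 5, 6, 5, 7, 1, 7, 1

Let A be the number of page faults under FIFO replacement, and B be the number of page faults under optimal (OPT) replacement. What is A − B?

1

Under FIFO: F F . F F . F F F . F F . . → 9 faults.
Under OPT: F F . F F . F F . . F F . . → 8 faults.
A − B = 9 − 8 = 1.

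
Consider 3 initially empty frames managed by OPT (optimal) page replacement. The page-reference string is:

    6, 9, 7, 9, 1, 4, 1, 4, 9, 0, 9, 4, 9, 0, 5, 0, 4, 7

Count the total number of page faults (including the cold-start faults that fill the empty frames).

6 -> fault, frames (6)
9 -> fault, frames (6 9)
7 -> fault, frames (6 9 7)
9 -> hit
1 -> fault, evict 6, frames (9 7 1)
4 -> fault, evict 7, frames (9 1 4)
1 -> hit
4 -> hit
9 -> hit
0 -> fault, evict 1, frames (9 4 0)
9 -> hit
4 -> hit
9 -> hit
0 -> hit
5 -> fault, evict 9, frames (4 0 5)
0 -> hit
4 -> hit
7 -> fault, evict 5, frames (4 0 7)
Page faults: 8.

8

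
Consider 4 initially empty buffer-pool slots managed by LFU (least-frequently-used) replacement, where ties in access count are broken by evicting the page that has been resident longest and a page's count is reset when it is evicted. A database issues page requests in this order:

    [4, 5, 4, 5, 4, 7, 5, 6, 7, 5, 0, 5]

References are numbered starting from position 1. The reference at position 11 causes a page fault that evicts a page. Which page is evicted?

6

pos 1: 4 → miss, frames (4)
pos 2: 5 → miss, frames (4 5)
pos 3: 4 → hit
pos 4: 5 → hit
pos 5: 4 → hit
pos 6: 7 → miss, frames (4 5 7)
pos 7: 5 → hit
pos 8: 6 → miss, frames (4 5 7 6)
pos 9: 7 → hit
pos 10: 5 → hit
pos 11: 0 → miss, evict 6, frames (4 5 7 0)
At position 11, page 6 is evicted.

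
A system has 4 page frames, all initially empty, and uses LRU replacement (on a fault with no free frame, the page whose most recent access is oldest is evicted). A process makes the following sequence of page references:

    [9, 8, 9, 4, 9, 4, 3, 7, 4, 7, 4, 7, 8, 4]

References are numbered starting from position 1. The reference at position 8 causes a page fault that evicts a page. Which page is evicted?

pos 1: 9: fault, frames {9}
pos 2: 8: fault, frames {9,8}
pos 3: 9: hit
pos 4: 4: fault, frames {8,9,4}
pos 5: 9: hit
pos 6: 4: hit
pos 7: 3: fault, frames {8,9,4,3}
pos 8: 7: fault, evict 8, frames {9,4,3,7}
At position 8, page 8 is evicted.

8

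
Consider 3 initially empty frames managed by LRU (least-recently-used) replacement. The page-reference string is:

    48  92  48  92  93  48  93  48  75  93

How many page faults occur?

48: fault, frames {48}
92: fault, frames {48,92}
48: hit
92: hit
93: fault, frames {48,92,93}
48: hit
93: hit
48: hit
75: fault, evict 92, frames {93,48,75}
93: hit
Page faults: 4.

4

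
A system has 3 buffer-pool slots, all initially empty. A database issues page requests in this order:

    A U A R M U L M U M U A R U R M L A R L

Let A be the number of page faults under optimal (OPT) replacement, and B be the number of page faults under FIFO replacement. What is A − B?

-3

Under OPT: F F . F F . F . . . . F F . . . F F . . → 9 faults.
Under FIFO: F F . F F . F . F . . F F . . F F F F . → 12 faults.
A − B = 9 − 12 = -3.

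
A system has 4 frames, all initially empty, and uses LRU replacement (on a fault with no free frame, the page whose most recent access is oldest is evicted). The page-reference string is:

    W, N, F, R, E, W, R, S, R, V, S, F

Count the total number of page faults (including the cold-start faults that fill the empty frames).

9

W: miss, frames [W]
N: miss, frames [W, N]
F: miss, frames [W, N, F]
R: miss, frames [W, N, F, R]
E: miss, evict W, frames [N, F, R, E]
W: miss, evict N, frames [F, R, E, W]
R: hit
S: miss, evict F, frames [E, W, R, S]
R: hit
V: miss, evict E, frames [W, S, R, V]
S: hit
F: miss, evict W, frames [R, V, S, F]
Page faults: 9.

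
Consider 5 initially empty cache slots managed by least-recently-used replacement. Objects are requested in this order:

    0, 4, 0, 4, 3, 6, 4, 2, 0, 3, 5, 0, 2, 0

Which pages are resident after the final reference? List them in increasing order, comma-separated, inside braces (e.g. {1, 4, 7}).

{0, 2, 3, 4, 5}

0 → miss, frames (0)
4 → miss, frames (0 4)
0 → hit
4 → hit
3 → miss, frames (0 4 3)
6 → miss, frames (0 4 3 6)
4 → hit
2 → miss, frames (0 3 6 4 2)
0 → hit
3 → hit
5 → miss, evict 6, frames (4 2 0 3 5)
0 → hit
2 → hit
0 → hit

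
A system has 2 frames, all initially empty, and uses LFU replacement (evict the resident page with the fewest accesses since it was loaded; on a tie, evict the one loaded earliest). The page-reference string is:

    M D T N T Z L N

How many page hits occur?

1

M -> fault, frames (M)
D -> fault, frames (M D)
T -> fault, evict M, frames (D T)
N -> fault, evict D, frames (T N)
T -> hit
Z -> fault, evict N, frames (T Z)
L -> fault, evict Z, frames (T L)
N -> fault, evict L, frames (T N)
Hits: 1.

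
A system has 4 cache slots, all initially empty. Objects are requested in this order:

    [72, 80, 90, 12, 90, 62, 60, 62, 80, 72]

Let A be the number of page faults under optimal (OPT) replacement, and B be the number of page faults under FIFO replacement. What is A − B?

-2

Under OPT: F F F F . F F . . . → 6 faults.
Under FIFO: F F F F . F F . F F → 8 faults.
A − B = 6 − 8 = -2.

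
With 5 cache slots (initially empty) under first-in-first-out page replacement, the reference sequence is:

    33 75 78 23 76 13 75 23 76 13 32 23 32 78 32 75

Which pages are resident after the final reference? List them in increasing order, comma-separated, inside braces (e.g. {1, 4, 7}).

33 → fault, frames [33]
75 → fault, frames [33, 75]
78 → fault, frames [33, 75, 78]
23 → fault, frames [33, 75, 78, 23]
76 → fault, frames [33, 75, 78, 23, 76]
13 → fault, evict 33, frames [75, 78, 23, 76, 13]
75 → hit
23 → hit
76 → hit
13 → hit
32 → fault, evict 75, frames [78, 23, 76, 13, 32]
23 → hit
32 → hit
78 → hit
32 → hit
75 → fault, evict 78, frames [23, 76, 13, 32, 75]

{13, 23, 32, 75, 76}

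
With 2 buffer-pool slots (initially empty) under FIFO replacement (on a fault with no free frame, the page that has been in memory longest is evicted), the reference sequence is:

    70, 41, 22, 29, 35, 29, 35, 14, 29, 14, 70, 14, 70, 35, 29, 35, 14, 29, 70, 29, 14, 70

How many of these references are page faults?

70 → miss, frames {70}
41 → miss, frames {70,41}
22 → miss, evict 70, frames {41,22}
29 → miss, evict 41, frames {22,29}
35 → miss, evict 22, frames {29,35}
29 → hit
35 → hit
14 → miss, evict 29, frames {35,14}
29 → miss, evict 35, frames {14,29}
14 → hit
70 → miss, evict 14, frames {29,70}
14 → miss, evict 29, frames {70,14}
70 → hit
35 → miss, evict 70, frames {14,35}
29 → miss, evict 14, frames {35,29}
35 → hit
14 → miss, evict 35, frames {29,14}
29 → hit
70 → miss, evict 29, frames {14,70}
29 → miss, evict 14, frames {70,29}
14 → miss, evict 70, frames {29,14}
70 → miss, evict 29, frames {14,70}
Page faults: 16.

16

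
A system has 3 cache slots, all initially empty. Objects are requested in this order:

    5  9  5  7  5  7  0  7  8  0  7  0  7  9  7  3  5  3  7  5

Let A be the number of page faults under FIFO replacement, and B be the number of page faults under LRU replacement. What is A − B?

1

Under FIFO: F F . F . . F . F . . . . F F F F . . . → 9 faults.
Under LRU: F F . F . . F . F . . . . F . F F . . . → 8 faults.
A − B = 9 − 8 = 1.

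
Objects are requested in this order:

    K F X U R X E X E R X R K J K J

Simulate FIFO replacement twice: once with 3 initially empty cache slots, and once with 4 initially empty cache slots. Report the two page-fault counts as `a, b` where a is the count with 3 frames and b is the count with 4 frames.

3 frames: F F F F F . F F . . . . F F . . → 9 faults.
4 frames: F F F F F . F . . . . . F F . . → 8 faults.
8 < 9: adding a frame reduced faults, as is typical.

9, 8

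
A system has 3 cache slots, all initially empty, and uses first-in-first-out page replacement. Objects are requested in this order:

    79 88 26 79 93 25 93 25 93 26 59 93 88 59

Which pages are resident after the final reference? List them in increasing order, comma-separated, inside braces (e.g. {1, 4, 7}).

{25, 59, 88}

79 → fault, frames {79}
88 → fault, frames {79,88}
26 → fault, frames {79,88,26}
79 → hit
93 → fault, evict 79, frames {88,26,93}
25 → fault, evict 88, frames {26,93,25}
93 → hit
25 → hit
93 → hit
26 → hit
59 → fault, evict 26, frames {93,25,59}
93 → hit
88 → fault, evict 93, frames {25,59,88}
59 → hit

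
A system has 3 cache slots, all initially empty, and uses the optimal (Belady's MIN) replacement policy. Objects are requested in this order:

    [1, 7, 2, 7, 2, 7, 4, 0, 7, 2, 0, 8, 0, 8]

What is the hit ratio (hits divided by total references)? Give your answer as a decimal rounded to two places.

1 → miss, frames {1}
7 → miss, frames {1,7}
2 → miss, frames {1,7,2}
7 → hit
2 → hit
7 → hit
4 → miss, evict 1, frames {7,2,4}
0 → miss, evict 4, frames {7,2,0}
7 → hit
2 → hit
0 → hit
8 → miss, evict 2, frames {7,0,8}
0 → hit
8 → hit
Hits: 8 of 14 references → 8/14 = 0.5714.

0.57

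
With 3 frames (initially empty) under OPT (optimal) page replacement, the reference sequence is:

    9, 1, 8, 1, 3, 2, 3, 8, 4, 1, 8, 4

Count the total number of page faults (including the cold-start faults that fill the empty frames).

7

9: miss, frames (9)
1: miss, frames (9 1)
8: miss, frames (9 1 8)
1: hit
3: miss, evict 9, frames (1 8 3)
2: miss, evict 1, frames (8 3 2)
3: hit
8: hit
4: miss, evict 2, frames (8 3 4)
1: miss, evict 3, frames (8 4 1)
8: hit
4: hit
Page faults: 7.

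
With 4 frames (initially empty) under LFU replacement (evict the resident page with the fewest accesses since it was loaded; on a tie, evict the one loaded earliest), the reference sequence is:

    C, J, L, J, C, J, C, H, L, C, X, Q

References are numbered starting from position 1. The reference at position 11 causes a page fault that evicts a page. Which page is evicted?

H

pos 1: C → fault, frames (C)
pos 2: J → fault, frames (C J)
pos 3: L → fault, frames (C J L)
pos 4: J → hit
pos 5: C → hit
pos 6: J → hit
pos 7: C → hit
pos 8: H → fault, frames (C J L H)
pos 9: L → hit
pos 10: C → hit
pos 11: X → fault, evict H, frames (C J L X)
At position 11, page H is evicted.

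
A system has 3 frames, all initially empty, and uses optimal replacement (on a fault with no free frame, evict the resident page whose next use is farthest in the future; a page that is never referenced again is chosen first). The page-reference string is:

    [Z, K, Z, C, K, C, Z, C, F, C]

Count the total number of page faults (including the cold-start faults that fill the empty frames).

Z -> miss, frames (Z)
K -> miss, frames (Z K)
Z -> hit
C -> miss, frames (Z K C)
K -> hit
C -> hit
Z -> hit
C -> hit
F -> miss, evict K, frames (Z C F)
C -> hit
Page faults: 4.

4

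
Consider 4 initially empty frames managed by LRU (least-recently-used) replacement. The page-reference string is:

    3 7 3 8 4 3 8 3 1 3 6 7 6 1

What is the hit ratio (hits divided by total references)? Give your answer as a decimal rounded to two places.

0.50

3 -> miss, frames {3}
7 -> miss, frames {3,7}
3 -> hit
8 -> miss, frames {7,3,8}
4 -> miss, frames {7,3,8,4}
3 -> hit
8 -> hit
3 -> hit
1 -> miss, evict 7, frames {4,8,3,1}
3 -> hit
6 -> miss, evict 4, frames {8,1,3,6}
7 -> miss, evict 8, frames {1,3,6,7}
6 -> hit
1 -> hit
Hits: 7 of 14 references → 7/14 = 0.5000.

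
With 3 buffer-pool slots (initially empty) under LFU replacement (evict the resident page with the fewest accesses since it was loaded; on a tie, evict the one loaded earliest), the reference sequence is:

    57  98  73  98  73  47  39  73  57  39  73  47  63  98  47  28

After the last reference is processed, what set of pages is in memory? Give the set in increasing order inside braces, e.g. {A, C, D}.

{28, 73, 98}

57 → miss, frames [57]
98 → miss, frames [57, 98]
73 → miss, frames [57, 98, 73]
98 → hit
73 → hit
47 → miss, evict 57, frames [98, 73, 47]
39 → miss, evict 47, frames [98, 73, 39]
73 → hit
57 → miss, evict 39, frames [98, 73, 57]
39 → miss, evict 57, frames [98, 73, 39]
73 → hit
47 → miss, evict 39, frames [98, 73, 47]
63 → miss, evict 47, frames [98, 73, 63]
98 → hit
47 → miss, evict 63, frames [98, 73, 47]
28 → miss, evict 47, frames [98, 73, 28]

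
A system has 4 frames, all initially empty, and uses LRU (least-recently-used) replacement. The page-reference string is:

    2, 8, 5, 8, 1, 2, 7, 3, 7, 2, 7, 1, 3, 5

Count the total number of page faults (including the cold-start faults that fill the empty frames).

2 -> miss, frames {2}
8 -> miss, frames {2,8}
5 -> miss, frames {2,8,5}
8 -> hit
1 -> miss, frames {2,5,8,1}
2 -> hit
7 -> miss, evict 5, frames {8,1,2,7}
3 -> miss, evict 8, frames {1,2,7,3}
7 -> hit
2 -> hit
7 -> hit
1 -> hit
3 -> hit
5 -> miss, evict 2, frames {7,1,3,5}
Page faults: 7.

7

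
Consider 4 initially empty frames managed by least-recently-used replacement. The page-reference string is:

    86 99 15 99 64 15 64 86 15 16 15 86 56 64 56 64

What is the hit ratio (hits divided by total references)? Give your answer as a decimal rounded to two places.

86 → fault, frames [86]
99 → fault, frames [86, 99]
15 → fault, frames [86, 99, 15]
99 → hit
64 → fault, frames [86, 15, 99, 64]
15 → hit
64 → hit
86 → hit
15 → hit
16 → fault, evict 99, frames [64, 86, 15, 16]
15 → hit
86 → hit
56 → fault, evict 64, frames [16, 15, 86, 56]
64 → fault, evict 16, frames [15, 86, 56, 64]
56 → hit
64 → hit
Hits: 9 of 16 references → 9/16 = 0.5625.

0.56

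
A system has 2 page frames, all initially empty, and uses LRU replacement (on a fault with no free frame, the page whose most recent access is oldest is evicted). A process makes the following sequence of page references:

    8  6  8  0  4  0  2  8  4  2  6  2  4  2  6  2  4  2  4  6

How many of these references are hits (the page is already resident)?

8: fault, frames {8}
6: fault, frames {8,6}
8: hit
0: fault, evict 6, frames {8,0}
4: fault, evict 8, frames {0,4}
0: hit
2: fault, evict 4, frames {0,2}
8: fault, evict 0, frames {2,8}
4: fault, evict 2, frames {8,4}
2: fault, evict 8, frames {4,2}
6: fault, evict 4, frames {2,6}
2: hit
4: fault, evict 6, frames {2,4}
2: hit
6: fault, evict 4, frames {2,6}
2: hit
4: fault, evict 6, frames {2,4}
2: hit
4: hit
6: fault, evict 2, frames {4,6}
Hits: 7.

7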